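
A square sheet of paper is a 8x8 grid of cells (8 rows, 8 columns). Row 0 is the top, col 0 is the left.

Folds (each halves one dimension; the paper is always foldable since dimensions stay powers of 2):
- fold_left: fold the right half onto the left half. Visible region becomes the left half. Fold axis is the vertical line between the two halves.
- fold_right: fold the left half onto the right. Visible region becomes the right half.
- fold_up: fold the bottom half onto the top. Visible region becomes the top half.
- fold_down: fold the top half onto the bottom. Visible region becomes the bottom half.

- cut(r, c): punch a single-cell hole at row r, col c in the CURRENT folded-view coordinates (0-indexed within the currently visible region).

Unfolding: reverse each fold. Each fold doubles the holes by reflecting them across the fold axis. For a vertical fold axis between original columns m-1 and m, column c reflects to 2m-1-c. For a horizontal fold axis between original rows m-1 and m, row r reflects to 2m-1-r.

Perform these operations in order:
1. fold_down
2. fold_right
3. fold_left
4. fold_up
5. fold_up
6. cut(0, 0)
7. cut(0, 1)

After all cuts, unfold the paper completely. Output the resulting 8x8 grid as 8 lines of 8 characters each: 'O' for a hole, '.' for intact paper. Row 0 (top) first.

Answer: OOOOOOOO
OOOOOOOO
OOOOOOOO
OOOOOOOO
OOOOOOOO
OOOOOOOO
OOOOOOOO
OOOOOOOO

Derivation:
Op 1 fold_down: fold axis h@4; visible region now rows[4,8) x cols[0,8) = 4x8
Op 2 fold_right: fold axis v@4; visible region now rows[4,8) x cols[4,8) = 4x4
Op 3 fold_left: fold axis v@6; visible region now rows[4,8) x cols[4,6) = 4x2
Op 4 fold_up: fold axis h@6; visible region now rows[4,6) x cols[4,6) = 2x2
Op 5 fold_up: fold axis h@5; visible region now rows[4,5) x cols[4,6) = 1x2
Op 6 cut(0, 0): punch at orig (4,4); cuts so far [(4, 4)]; region rows[4,5) x cols[4,6) = 1x2
Op 7 cut(0, 1): punch at orig (4,5); cuts so far [(4, 4), (4, 5)]; region rows[4,5) x cols[4,6) = 1x2
Unfold 1 (reflect across h@5): 4 holes -> [(4, 4), (4, 5), (5, 4), (5, 5)]
Unfold 2 (reflect across h@6): 8 holes -> [(4, 4), (4, 5), (5, 4), (5, 5), (6, 4), (6, 5), (7, 4), (7, 5)]
Unfold 3 (reflect across v@6): 16 holes -> [(4, 4), (4, 5), (4, 6), (4, 7), (5, 4), (5, 5), (5, 6), (5, 7), (6, 4), (6, 5), (6, 6), (6, 7), (7, 4), (7, 5), (7, 6), (7, 7)]
Unfold 4 (reflect across v@4): 32 holes -> [(4, 0), (4, 1), (4, 2), (4, 3), (4, 4), (4, 5), (4, 6), (4, 7), (5, 0), (5, 1), (5, 2), (5, 3), (5, 4), (5, 5), (5, 6), (5, 7), (6, 0), (6, 1), (6, 2), (6, 3), (6, 4), (6, 5), (6, 6), (6, 7), (7, 0), (7, 1), (7, 2), (7, 3), (7, 4), (7, 5), (7, 6), (7, 7)]
Unfold 5 (reflect across h@4): 64 holes -> [(0, 0), (0, 1), (0, 2), (0, 3), (0, 4), (0, 5), (0, 6), (0, 7), (1, 0), (1, 1), (1, 2), (1, 3), (1, 4), (1, 5), (1, 6), (1, 7), (2, 0), (2, 1), (2, 2), (2, 3), (2, 4), (2, 5), (2, 6), (2, 7), (3, 0), (3, 1), (3, 2), (3, 3), (3, 4), (3, 5), (3, 6), (3, 7), (4, 0), (4, 1), (4, 2), (4, 3), (4, 4), (4, 5), (4, 6), (4, 7), (5, 0), (5, 1), (5, 2), (5, 3), (5, 4), (5, 5), (5, 6), (5, 7), (6, 0), (6, 1), (6, 2), (6, 3), (6, 4), (6, 5), (6, 6), (6, 7), (7, 0), (7, 1), (7, 2), (7, 3), (7, 4), (7, 5), (7, 6), (7, 7)]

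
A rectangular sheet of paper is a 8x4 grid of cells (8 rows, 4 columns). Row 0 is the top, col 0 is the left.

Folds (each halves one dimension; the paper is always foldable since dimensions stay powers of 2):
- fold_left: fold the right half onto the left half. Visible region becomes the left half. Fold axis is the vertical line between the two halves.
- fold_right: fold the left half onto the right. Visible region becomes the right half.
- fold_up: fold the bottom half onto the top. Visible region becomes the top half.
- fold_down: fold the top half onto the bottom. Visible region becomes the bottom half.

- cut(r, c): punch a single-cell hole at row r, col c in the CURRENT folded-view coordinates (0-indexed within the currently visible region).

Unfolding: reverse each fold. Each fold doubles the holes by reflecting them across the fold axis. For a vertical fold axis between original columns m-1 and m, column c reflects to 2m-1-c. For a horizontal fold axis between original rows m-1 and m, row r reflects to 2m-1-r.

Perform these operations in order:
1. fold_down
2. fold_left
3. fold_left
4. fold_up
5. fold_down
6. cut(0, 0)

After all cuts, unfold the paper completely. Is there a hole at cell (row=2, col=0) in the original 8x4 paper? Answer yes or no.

Op 1 fold_down: fold axis h@4; visible region now rows[4,8) x cols[0,4) = 4x4
Op 2 fold_left: fold axis v@2; visible region now rows[4,8) x cols[0,2) = 4x2
Op 3 fold_left: fold axis v@1; visible region now rows[4,8) x cols[0,1) = 4x1
Op 4 fold_up: fold axis h@6; visible region now rows[4,6) x cols[0,1) = 2x1
Op 5 fold_down: fold axis h@5; visible region now rows[5,6) x cols[0,1) = 1x1
Op 6 cut(0, 0): punch at orig (5,0); cuts so far [(5, 0)]; region rows[5,6) x cols[0,1) = 1x1
Unfold 1 (reflect across h@5): 2 holes -> [(4, 0), (5, 0)]
Unfold 2 (reflect across h@6): 4 holes -> [(4, 0), (5, 0), (6, 0), (7, 0)]
Unfold 3 (reflect across v@1): 8 holes -> [(4, 0), (4, 1), (5, 0), (5, 1), (6, 0), (6, 1), (7, 0), (7, 1)]
Unfold 4 (reflect across v@2): 16 holes -> [(4, 0), (4, 1), (4, 2), (4, 3), (5, 0), (5, 1), (5, 2), (5, 3), (6, 0), (6, 1), (6, 2), (6, 3), (7, 0), (7, 1), (7, 2), (7, 3)]
Unfold 5 (reflect across h@4): 32 holes -> [(0, 0), (0, 1), (0, 2), (0, 3), (1, 0), (1, 1), (1, 2), (1, 3), (2, 0), (2, 1), (2, 2), (2, 3), (3, 0), (3, 1), (3, 2), (3, 3), (4, 0), (4, 1), (4, 2), (4, 3), (5, 0), (5, 1), (5, 2), (5, 3), (6, 0), (6, 1), (6, 2), (6, 3), (7, 0), (7, 1), (7, 2), (7, 3)]
Holes: [(0, 0), (0, 1), (0, 2), (0, 3), (1, 0), (1, 1), (1, 2), (1, 3), (2, 0), (2, 1), (2, 2), (2, 3), (3, 0), (3, 1), (3, 2), (3, 3), (4, 0), (4, 1), (4, 2), (4, 3), (5, 0), (5, 1), (5, 2), (5, 3), (6, 0), (6, 1), (6, 2), (6, 3), (7, 0), (7, 1), (7, 2), (7, 3)]

Answer: yes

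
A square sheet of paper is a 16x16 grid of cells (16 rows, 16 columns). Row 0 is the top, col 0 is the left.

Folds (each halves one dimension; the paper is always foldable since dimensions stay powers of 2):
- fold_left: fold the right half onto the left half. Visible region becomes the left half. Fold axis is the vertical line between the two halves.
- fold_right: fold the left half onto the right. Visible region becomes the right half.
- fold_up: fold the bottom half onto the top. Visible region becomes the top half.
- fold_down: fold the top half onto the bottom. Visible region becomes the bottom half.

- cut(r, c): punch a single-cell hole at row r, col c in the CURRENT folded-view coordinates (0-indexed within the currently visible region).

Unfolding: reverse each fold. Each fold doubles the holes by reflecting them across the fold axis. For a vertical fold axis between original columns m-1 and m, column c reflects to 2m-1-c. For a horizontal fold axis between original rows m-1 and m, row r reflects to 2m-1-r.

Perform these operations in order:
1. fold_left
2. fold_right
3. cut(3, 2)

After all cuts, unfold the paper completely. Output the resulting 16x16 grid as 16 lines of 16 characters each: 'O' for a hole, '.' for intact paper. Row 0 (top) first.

Answer: ................
................
................
.O....O..O....O.
................
................
................
................
................
................
................
................
................
................
................
................

Derivation:
Op 1 fold_left: fold axis v@8; visible region now rows[0,16) x cols[0,8) = 16x8
Op 2 fold_right: fold axis v@4; visible region now rows[0,16) x cols[4,8) = 16x4
Op 3 cut(3, 2): punch at orig (3,6); cuts so far [(3, 6)]; region rows[0,16) x cols[4,8) = 16x4
Unfold 1 (reflect across v@4): 2 holes -> [(3, 1), (3, 6)]
Unfold 2 (reflect across v@8): 4 holes -> [(3, 1), (3, 6), (3, 9), (3, 14)]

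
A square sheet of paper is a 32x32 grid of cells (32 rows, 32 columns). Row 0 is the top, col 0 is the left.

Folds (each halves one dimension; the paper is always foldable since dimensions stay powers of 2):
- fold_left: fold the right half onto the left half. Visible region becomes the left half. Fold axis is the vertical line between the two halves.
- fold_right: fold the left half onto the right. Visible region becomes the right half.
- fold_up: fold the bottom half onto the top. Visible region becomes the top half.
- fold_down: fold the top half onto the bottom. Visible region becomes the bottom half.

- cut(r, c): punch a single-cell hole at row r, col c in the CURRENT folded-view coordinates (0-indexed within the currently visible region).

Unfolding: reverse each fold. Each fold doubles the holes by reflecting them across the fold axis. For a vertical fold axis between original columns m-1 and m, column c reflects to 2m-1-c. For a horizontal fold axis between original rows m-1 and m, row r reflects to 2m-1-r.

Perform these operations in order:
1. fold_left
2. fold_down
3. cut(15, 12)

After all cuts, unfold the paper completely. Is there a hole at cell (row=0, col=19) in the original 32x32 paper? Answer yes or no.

Op 1 fold_left: fold axis v@16; visible region now rows[0,32) x cols[0,16) = 32x16
Op 2 fold_down: fold axis h@16; visible region now rows[16,32) x cols[0,16) = 16x16
Op 3 cut(15, 12): punch at orig (31,12); cuts so far [(31, 12)]; region rows[16,32) x cols[0,16) = 16x16
Unfold 1 (reflect across h@16): 2 holes -> [(0, 12), (31, 12)]
Unfold 2 (reflect across v@16): 4 holes -> [(0, 12), (0, 19), (31, 12), (31, 19)]
Holes: [(0, 12), (0, 19), (31, 12), (31, 19)]

Answer: yes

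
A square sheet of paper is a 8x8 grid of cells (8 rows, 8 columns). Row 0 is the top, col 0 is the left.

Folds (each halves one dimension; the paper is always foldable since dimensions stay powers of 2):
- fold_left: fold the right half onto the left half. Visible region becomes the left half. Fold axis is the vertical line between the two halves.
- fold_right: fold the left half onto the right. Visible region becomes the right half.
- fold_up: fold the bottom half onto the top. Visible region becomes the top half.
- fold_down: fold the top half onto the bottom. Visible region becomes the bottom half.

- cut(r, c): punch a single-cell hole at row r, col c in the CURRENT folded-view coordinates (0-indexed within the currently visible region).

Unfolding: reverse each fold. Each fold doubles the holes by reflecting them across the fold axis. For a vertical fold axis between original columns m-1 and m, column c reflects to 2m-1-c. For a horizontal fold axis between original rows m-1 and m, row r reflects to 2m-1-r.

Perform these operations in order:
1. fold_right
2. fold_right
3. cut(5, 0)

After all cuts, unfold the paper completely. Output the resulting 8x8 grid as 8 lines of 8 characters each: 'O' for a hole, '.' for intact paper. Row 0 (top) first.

Op 1 fold_right: fold axis v@4; visible region now rows[0,8) x cols[4,8) = 8x4
Op 2 fold_right: fold axis v@6; visible region now rows[0,8) x cols[6,8) = 8x2
Op 3 cut(5, 0): punch at orig (5,6); cuts so far [(5, 6)]; region rows[0,8) x cols[6,8) = 8x2
Unfold 1 (reflect across v@6): 2 holes -> [(5, 5), (5, 6)]
Unfold 2 (reflect across v@4): 4 holes -> [(5, 1), (5, 2), (5, 5), (5, 6)]

Answer: ........
........
........
........
........
.OO..OO.
........
........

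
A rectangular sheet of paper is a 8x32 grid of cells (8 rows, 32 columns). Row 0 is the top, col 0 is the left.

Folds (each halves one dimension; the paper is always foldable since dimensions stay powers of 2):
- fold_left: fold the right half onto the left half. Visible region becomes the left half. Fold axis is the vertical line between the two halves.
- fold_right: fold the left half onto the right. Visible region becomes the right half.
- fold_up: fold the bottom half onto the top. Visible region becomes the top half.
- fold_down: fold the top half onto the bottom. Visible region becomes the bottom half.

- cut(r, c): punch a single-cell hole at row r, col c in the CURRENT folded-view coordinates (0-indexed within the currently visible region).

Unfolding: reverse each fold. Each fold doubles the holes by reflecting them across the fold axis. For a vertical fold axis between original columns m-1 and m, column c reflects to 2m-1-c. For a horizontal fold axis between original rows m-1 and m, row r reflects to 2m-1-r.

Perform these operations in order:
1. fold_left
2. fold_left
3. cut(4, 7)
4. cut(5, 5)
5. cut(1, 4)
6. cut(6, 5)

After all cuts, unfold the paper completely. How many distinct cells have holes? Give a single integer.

Answer: 16

Derivation:
Op 1 fold_left: fold axis v@16; visible region now rows[0,8) x cols[0,16) = 8x16
Op 2 fold_left: fold axis v@8; visible region now rows[0,8) x cols[0,8) = 8x8
Op 3 cut(4, 7): punch at orig (4,7); cuts so far [(4, 7)]; region rows[0,8) x cols[0,8) = 8x8
Op 4 cut(5, 5): punch at orig (5,5); cuts so far [(4, 7), (5, 5)]; region rows[0,8) x cols[0,8) = 8x8
Op 5 cut(1, 4): punch at orig (1,4); cuts so far [(1, 4), (4, 7), (5, 5)]; region rows[0,8) x cols[0,8) = 8x8
Op 6 cut(6, 5): punch at orig (6,5); cuts so far [(1, 4), (4, 7), (5, 5), (6, 5)]; region rows[0,8) x cols[0,8) = 8x8
Unfold 1 (reflect across v@8): 8 holes -> [(1, 4), (1, 11), (4, 7), (4, 8), (5, 5), (5, 10), (6, 5), (6, 10)]
Unfold 2 (reflect across v@16): 16 holes -> [(1, 4), (1, 11), (1, 20), (1, 27), (4, 7), (4, 8), (4, 23), (4, 24), (5, 5), (5, 10), (5, 21), (5, 26), (6, 5), (6, 10), (6, 21), (6, 26)]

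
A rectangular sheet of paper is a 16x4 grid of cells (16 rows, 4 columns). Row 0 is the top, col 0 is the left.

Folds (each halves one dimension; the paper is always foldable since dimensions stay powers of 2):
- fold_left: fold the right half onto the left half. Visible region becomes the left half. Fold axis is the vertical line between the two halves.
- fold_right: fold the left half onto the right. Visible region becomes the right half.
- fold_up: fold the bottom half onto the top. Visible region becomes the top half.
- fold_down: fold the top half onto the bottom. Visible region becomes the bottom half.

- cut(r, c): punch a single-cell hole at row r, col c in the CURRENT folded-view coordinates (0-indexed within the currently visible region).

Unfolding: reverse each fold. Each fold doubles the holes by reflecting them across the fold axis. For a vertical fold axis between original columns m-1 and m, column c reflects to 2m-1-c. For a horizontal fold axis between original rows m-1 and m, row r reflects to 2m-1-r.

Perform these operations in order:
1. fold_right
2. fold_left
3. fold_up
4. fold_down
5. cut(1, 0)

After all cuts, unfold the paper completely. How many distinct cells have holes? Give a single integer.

Op 1 fold_right: fold axis v@2; visible region now rows[0,16) x cols[2,4) = 16x2
Op 2 fold_left: fold axis v@3; visible region now rows[0,16) x cols[2,3) = 16x1
Op 3 fold_up: fold axis h@8; visible region now rows[0,8) x cols[2,3) = 8x1
Op 4 fold_down: fold axis h@4; visible region now rows[4,8) x cols[2,3) = 4x1
Op 5 cut(1, 0): punch at orig (5,2); cuts so far [(5, 2)]; region rows[4,8) x cols[2,3) = 4x1
Unfold 1 (reflect across h@4): 2 holes -> [(2, 2), (5, 2)]
Unfold 2 (reflect across h@8): 4 holes -> [(2, 2), (5, 2), (10, 2), (13, 2)]
Unfold 3 (reflect across v@3): 8 holes -> [(2, 2), (2, 3), (5, 2), (5, 3), (10, 2), (10, 3), (13, 2), (13, 3)]
Unfold 4 (reflect across v@2): 16 holes -> [(2, 0), (2, 1), (2, 2), (2, 3), (5, 0), (5, 1), (5, 2), (5, 3), (10, 0), (10, 1), (10, 2), (10, 3), (13, 0), (13, 1), (13, 2), (13, 3)]

Answer: 16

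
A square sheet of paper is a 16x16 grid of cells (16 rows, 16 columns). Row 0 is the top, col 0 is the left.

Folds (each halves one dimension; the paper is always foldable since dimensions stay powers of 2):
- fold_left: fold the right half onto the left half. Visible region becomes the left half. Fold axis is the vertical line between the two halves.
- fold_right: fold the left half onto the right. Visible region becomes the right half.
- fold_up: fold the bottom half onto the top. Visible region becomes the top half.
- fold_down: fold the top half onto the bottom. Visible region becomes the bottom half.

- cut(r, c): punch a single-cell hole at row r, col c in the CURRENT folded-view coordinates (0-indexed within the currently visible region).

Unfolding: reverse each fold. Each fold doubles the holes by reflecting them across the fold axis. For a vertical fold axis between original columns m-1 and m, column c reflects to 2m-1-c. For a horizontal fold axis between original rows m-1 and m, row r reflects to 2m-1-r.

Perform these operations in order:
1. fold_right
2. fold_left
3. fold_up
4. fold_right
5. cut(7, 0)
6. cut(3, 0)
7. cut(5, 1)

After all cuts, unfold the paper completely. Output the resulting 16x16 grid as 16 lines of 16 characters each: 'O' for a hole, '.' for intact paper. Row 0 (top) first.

Op 1 fold_right: fold axis v@8; visible region now rows[0,16) x cols[8,16) = 16x8
Op 2 fold_left: fold axis v@12; visible region now rows[0,16) x cols[8,12) = 16x4
Op 3 fold_up: fold axis h@8; visible region now rows[0,8) x cols[8,12) = 8x4
Op 4 fold_right: fold axis v@10; visible region now rows[0,8) x cols[10,12) = 8x2
Op 5 cut(7, 0): punch at orig (7,10); cuts so far [(7, 10)]; region rows[0,8) x cols[10,12) = 8x2
Op 6 cut(3, 0): punch at orig (3,10); cuts so far [(3, 10), (7, 10)]; region rows[0,8) x cols[10,12) = 8x2
Op 7 cut(5, 1): punch at orig (5,11); cuts so far [(3, 10), (5, 11), (7, 10)]; region rows[0,8) x cols[10,12) = 8x2
Unfold 1 (reflect across v@10): 6 holes -> [(3, 9), (3, 10), (5, 8), (5, 11), (7, 9), (7, 10)]
Unfold 2 (reflect across h@8): 12 holes -> [(3, 9), (3, 10), (5, 8), (5, 11), (7, 9), (7, 10), (8, 9), (8, 10), (10, 8), (10, 11), (12, 9), (12, 10)]
Unfold 3 (reflect across v@12): 24 holes -> [(3, 9), (3, 10), (3, 13), (3, 14), (5, 8), (5, 11), (5, 12), (5, 15), (7, 9), (7, 10), (7, 13), (7, 14), (8, 9), (8, 10), (8, 13), (8, 14), (10, 8), (10, 11), (10, 12), (10, 15), (12, 9), (12, 10), (12, 13), (12, 14)]
Unfold 4 (reflect across v@8): 48 holes -> [(3, 1), (3, 2), (3, 5), (3, 6), (3, 9), (3, 10), (3, 13), (3, 14), (5, 0), (5, 3), (5, 4), (5, 7), (5, 8), (5, 11), (5, 12), (5, 15), (7, 1), (7, 2), (7, 5), (7, 6), (7, 9), (7, 10), (7, 13), (7, 14), (8, 1), (8, 2), (8, 5), (8, 6), (8, 9), (8, 10), (8, 13), (8, 14), (10, 0), (10, 3), (10, 4), (10, 7), (10, 8), (10, 11), (10, 12), (10, 15), (12, 1), (12, 2), (12, 5), (12, 6), (12, 9), (12, 10), (12, 13), (12, 14)]

Answer: ................
................
................
.OO..OO..OO..OO.
................
O..OO..OO..OO..O
................
.OO..OO..OO..OO.
.OO..OO..OO..OO.
................
O..OO..OO..OO..O
................
.OO..OO..OO..OO.
................
................
................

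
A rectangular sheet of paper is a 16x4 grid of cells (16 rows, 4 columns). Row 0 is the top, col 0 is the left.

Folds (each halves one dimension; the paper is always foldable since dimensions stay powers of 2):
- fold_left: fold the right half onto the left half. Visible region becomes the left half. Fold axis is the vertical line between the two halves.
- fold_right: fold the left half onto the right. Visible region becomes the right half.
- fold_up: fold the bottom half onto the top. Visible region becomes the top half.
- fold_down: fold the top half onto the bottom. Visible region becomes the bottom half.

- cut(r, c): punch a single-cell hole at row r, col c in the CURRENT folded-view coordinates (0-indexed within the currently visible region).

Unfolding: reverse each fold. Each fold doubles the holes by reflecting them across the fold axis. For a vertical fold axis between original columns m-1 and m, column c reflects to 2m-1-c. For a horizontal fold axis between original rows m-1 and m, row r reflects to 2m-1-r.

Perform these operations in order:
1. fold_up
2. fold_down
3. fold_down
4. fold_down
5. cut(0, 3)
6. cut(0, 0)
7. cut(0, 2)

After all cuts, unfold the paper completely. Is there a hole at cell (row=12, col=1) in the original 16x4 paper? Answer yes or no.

Op 1 fold_up: fold axis h@8; visible region now rows[0,8) x cols[0,4) = 8x4
Op 2 fold_down: fold axis h@4; visible region now rows[4,8) x cols[0,4) = 4x4
Op 3 fold_down: fold axis h@6; visible region now rows[6,8) x cols[0,4) = 2x4
Op 4 fold_down: fold axis h@7; visible region now rows[7,8) x cols[0,4) = 1x4
Op 5 cut(0, 3): punch at orig (7,3); cuts so far [(7, 3)]; region rows[7,8) x cols[0,4) = 1x4
Op 6 cut(0, 0): punch at orig (7,0); cuts so far [(7, 0), (7, 3)]; region rows[7,8) x cols[0,4) = 1x4
Op 7 cut(0, 2): punch at orig (7,2); cuts so far [(7, 0), (7, 2), (7, 3)]; region rows[7,8) x cols[0,4) = 1x4
Unfold 1 (reflect across h@7): 6 holes -> [(6, 0), (6, 2), (6, 3), (7, 0), (7, 2), (7, 3)]
Unfold 2 (reflect across h@6): 12 holes -> [(4, 0), (4, 2), (4, 3), (5, 0), (5, 2), (5, 3), (6, 0), (6, 2), (6, 3), (7, 0), (7, 2), (7, 3)]
Unfold 3 (reflect across h@4): 24 holes -> [(0, 0), (0, 2), (0, 3), (1, 0), (1, 2), (1, 3), (2, 0), (2, 2), (2, 3), (3, 0), (3, 2), (3, 3), (4, 0), (4, 2), (4, 3), (5, 0), (5, 2), (5, 3), (6, 0), (6, 2), (6, 3), (7, 0), (7, 2), (7, 3)]
Unfold 4 (reflect across h@8): 48 holes -> [(0, 0), (0, 2), (0, 3), (1, 0), (1, 2), (1, 3), (2, 0), (2, 2), (2, 3), (3, 0), (3, 2), (3, 3), (4, 0), (4, 2), (4, 3), (5, 0), (5, 2), (5, 3), (6, 0), (6, 2), (6, 3), (7, 0), (7, 2), (7, 3), (8, 0), (8, 2), (8, 3), (9, 0), (9, 2), (9, 3), (10, 0), (10, 2), (10, 3), (11, 0), (11, 2), (11, 3), (12, 0), (12, 2), (12, 3), (13, 0), (13, 2), (13, 3), (14, 0), (14, 2), (14, 3), (15, 0), (15, 2), (15, 3)]
Holes: [(0, 0), (0, 2), (0, 3), (1, 0), (1, 2), (1, 3), (2, 0), (2, 2), (2, 3), (3, 0), (3, 2), (3, 3), (4, 0), (4, 2), (4, 3), (5, 0), (5, 2), (5, 3), (6, 0), (6, 2), (6, 3), (7, 0), (7, 2), (7, 3), (8, 0), (8, 2), (8, 3), (9, 0), (9, 2), (9, 3), (10, 0), (10, 2), (10, 3), (11, 0), (11, 2), (11, 3), (12, 0), (12, 2), (12, 3), (13, 0), (13, 2), (13, 3), (14, 0), (14, 2), (14, 3), (15, 0), (15, 2), (15, 3)]

Answer: no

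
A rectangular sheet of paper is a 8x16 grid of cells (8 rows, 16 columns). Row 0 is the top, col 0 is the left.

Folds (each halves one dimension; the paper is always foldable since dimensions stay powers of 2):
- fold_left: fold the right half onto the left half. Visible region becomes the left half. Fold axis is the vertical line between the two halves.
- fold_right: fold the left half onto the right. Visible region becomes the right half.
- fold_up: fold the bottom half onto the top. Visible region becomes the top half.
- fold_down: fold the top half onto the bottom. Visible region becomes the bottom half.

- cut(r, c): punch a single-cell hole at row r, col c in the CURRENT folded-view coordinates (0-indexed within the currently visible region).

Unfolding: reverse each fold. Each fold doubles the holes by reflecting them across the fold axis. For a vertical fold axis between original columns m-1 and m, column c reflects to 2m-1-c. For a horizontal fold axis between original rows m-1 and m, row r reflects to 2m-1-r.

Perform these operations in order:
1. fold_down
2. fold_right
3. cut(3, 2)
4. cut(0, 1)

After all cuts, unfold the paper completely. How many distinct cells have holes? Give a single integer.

Answer: 8

Derivation:
Op 1 fold_down: fold axis h@4; visible region now rows[4,8) x cols[0,16) = 4x16
Op 2 fold_right: fold axis v@8; visible region now rows[4,8) x cols[8,16) = 4x8
Op 3 cut(3, 2): punch at orig (7,10); cuts so far [(7, 10)]; region rows[4,8) x cols[8,16) = 4x8
Op 4 cut(0, 1): punch at orig (4,9); cuts so far [(4, 9), (7, 10)]; region rows[4,8) x cols[8,16) = 4x8
Unfold 1 (reflect across v@8): 4 holes -> [(4, 6), (4, 9), (7, 5), (7, 10)]
Unfold 2 (reflect across h@4): 8 holes -> [(0, 5), (0, 10), (3, 6), (3, 9), (4, 6), (4, 9), (7, 5), (7, 10)]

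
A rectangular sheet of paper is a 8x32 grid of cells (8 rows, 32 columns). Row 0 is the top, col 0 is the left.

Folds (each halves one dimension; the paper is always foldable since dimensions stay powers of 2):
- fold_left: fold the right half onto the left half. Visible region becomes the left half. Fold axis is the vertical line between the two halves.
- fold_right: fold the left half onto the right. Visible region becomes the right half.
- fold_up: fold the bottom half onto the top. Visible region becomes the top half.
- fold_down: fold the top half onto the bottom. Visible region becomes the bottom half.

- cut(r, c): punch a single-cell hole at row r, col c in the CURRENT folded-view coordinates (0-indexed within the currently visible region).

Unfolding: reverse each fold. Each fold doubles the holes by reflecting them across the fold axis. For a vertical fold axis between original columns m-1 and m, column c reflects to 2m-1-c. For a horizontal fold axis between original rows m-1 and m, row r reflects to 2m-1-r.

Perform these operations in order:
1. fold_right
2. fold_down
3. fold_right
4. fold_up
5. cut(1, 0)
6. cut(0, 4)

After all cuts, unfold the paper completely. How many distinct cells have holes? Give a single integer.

Op 1 fold_right: fold axis v@16; visible region now rows[0,8) x cols[16,32) = 8x16
Op 2 fold_down: fold axis h@4; visible region now rows[4,8) x cols[16,32) = 4x16
Op 3 fold_right: fold axis v@24; visible region now rows[4,8) x cols[24,32) = 4x8
Op 4 fold_up: fold axis h@6; visible region now rows[4,6) x cols[24,32) = 2x8
Op 5 cut(1, 0): punch at orig (5,24); cuts so far [(5, 24)]; region rows[4,6) x cols[24,32) = 2x8
Op 6 cut(0, 4): punch at orig (4,28); cuts so far [(4, 28), (5, 24)]; region rows[4,6) x cols[24,32) = 2x8
Unfold 1 (reflect across h@6): 4 holes -> [(4, 28), (5, 24), (6, 24), (7, 28)]
Unfold 2 (reflect across v@24): 8 holes -> [(4, 19), (4, 28), (5, 23), (5, 24), (6, 23), (6, 24), (7, 19), (7, 28)]
Unfold 3 (reflect across h@4): 16 holes -> [(0, 19), (0, 28), (1, 23), (1, 24), (2, 23), (2, 24), (3, 19), (3, 28), (4, 19), (4, 28), (5, 23), (5, 24), (6, 23), (6, 24), (7, 19), (7, 28)]
Unfold 4 (reflect across v@16): 32 holes -> [(0, 3), (0, 12), (0, 19), (0, 28), (1, 7), (1, 8), (1, 23), (1, 24), (2, 7), (2, 8), (2, 23), (2, 24), (3, 3), (3, 12), (3, 19), (3, 28), (4, 3), (4, 12), (4, 19), (4, 28), (5, 7), (5, 8), (5, 23), (5, 24), (6, 7), (6, 8), (6, 23), (6, 24), (7, 3), (7, 12), (7, 19), (7, 28)]

Answer: 32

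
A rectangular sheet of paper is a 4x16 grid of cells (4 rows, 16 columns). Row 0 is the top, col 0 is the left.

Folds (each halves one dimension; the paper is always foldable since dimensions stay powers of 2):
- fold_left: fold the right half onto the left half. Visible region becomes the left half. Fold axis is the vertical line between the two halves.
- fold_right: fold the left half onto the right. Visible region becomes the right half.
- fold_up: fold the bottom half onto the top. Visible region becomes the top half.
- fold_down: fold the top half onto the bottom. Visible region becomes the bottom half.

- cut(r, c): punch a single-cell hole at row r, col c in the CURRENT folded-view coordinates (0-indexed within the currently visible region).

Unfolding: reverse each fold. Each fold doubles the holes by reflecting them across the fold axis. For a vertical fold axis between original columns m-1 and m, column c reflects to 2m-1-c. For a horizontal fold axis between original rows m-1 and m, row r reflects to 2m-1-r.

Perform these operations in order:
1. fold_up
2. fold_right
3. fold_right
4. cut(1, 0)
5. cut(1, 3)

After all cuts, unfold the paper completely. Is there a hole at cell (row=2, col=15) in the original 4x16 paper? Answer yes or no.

Op 1 fold_up: fold axis h@2; visible region now rows[0,2) x cols[0,16) = 2x16
Op 2 fold_right: fold axis v@8; visible region now rows[0,2) x cols[8,16) = 2x8
Op 3 fold_right: fold axis v@12; visible region now rows[0,2) x cols[12,16) = 2x4
Op 4 cut(1, 0): punch at orig (1,12); cuts so far [(1, 12)]; region rows[0,2) x cols[12,16) = 2x4
Op 5 cut(1, 3): punch at orig (1,15); cuts so far [(1, 12), (1, 15)]; region rows[0,2) x cols[12,16) = 2x4
Unfold 1 (reflect across v@12): 4 holes -> [(1, 8), (1, 11), (1, 12), (1, 15)]
Unfold 2 (reflect across v@8): 8 holes -> [(1, 0), (1, 3), (1, 4), (1, 7), (1, 8), (1, 11), (1, 12), (1, 15)]
Unfold 3 (reflect across h@2): 16 holes -> [(1, 0), (1, 3), (1, 4), (1, 7), (1, 8), (1, 11), (1, 12), (1, 15), (2, 0), (2, 3), (2, 4), (2, 7), (2, 8), (2, 11), (2, 12), (2, 15)]
Holes: [(1, 0), (1, 3), (1, 4), (1, 7), (1, 8), (1, 11), (1, 12), (1, 15), (2, 0), (2, 3), (2, 4), (2, 7), (2, 8), (2, 11), (2, 12), (2, 15)]

Answer: yes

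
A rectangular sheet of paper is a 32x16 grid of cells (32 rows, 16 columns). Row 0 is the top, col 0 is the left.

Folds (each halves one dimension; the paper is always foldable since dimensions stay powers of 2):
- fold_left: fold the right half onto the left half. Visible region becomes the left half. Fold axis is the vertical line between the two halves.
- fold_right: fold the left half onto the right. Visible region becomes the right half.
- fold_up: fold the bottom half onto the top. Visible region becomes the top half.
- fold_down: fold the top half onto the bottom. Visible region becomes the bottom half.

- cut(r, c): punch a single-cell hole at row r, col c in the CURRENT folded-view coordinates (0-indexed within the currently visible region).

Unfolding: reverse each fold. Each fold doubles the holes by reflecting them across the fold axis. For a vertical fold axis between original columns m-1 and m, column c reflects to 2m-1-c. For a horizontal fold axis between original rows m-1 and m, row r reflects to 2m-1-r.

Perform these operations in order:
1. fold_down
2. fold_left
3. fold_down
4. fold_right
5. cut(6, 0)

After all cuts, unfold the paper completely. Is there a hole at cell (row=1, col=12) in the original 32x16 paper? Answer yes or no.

Answer: yes

Derivation:
Op 1 fold_down: fold axis h@16; visible region now rows[16,32) x cols[0,16) = 16x16
Op 2 fold_left: fold axis v@8; visible region now rows[16,32) x cols[0,8) = 16x8
Op 3 fold_down: fold axis h@24; visible region now rows[24,32) x cols[0,8) = 8x8
Op 4 fold_right: fold axis v@4; visible region now rows[24,32) x cols[4,8) = 8x4
Op 5 cut(6, 0): punch at orig (30,4); cuts so far [(30, 4)]; region rows[24,32) x cols[4,8) = 8x4
Unfold 1 (reflect across v@4): 2 holes -> [(30, 3), (30, 4)]
Unfold 2 (reflect across h@24): 4 holes -> [(17, 3), (17, 4), (30, 3), (30, 4)]
Unfold 3 (reflect across v@8): 8 holes -> [(17, 3), (17, 4), (17, 11), (17, 12), (30, 3), (30, 4), (30, 11), (30, 12)]
Unfold 4 (reflect across h@16): 16 holes -> [(1, 3), (1, 4), (1, 11), (1, 12), (14, 3), (14, 4), (14, 11), (14, 12), (17, 3), (17, 4), (17, 11), (17, 12), (30, 3), (30, 4), (30, 11), (30, 12)]
Holes: [(1, 3), (1, 4), (1, 11), (1, 12), (14, 3), (14, 4), (14, 11), (14, 12), (17, 3), (17, 4), (17, 11), (17, 12), (30, 3), (30, 4), (30, 11), (30, 12)]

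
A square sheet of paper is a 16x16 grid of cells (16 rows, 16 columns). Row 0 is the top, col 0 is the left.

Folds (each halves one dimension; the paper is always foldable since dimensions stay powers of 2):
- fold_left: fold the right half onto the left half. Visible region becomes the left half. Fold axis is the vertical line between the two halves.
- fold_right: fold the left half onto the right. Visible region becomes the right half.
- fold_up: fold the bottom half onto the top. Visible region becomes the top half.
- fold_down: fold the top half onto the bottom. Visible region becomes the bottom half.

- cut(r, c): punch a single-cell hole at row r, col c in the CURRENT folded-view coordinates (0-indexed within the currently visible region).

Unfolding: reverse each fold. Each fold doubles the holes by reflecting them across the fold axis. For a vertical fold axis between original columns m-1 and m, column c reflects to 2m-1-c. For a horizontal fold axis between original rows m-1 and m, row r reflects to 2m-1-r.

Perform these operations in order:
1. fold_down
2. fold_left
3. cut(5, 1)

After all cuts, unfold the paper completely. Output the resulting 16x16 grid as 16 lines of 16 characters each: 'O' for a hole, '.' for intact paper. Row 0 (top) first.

Op 1 fold_down: fold axis h@8; visible region now rows[8,16) x cols[0,16) = 8x16
Op 2 fold_left: fold axis v@8; visible region now rows[8,16) x cols[0,8) = 8x8
Op 3 cut(5, 1): punch at orig (13,1); cuts so far [(13, 1)]; region rows[8,16) x cols[0,8) = 8x8
Unfold 1 (reflect across v@8): 2 holes -> [(13, 1), (13, 14)]
Unfold 2 (reflect across h@8): 4 holes -> [(2, 1), (2, 14), (13, 1), (13, 14)]

Answer: ................
................
.O............O.
................
................
................
................
................
................
................
................
................
................
.O............O.
................
................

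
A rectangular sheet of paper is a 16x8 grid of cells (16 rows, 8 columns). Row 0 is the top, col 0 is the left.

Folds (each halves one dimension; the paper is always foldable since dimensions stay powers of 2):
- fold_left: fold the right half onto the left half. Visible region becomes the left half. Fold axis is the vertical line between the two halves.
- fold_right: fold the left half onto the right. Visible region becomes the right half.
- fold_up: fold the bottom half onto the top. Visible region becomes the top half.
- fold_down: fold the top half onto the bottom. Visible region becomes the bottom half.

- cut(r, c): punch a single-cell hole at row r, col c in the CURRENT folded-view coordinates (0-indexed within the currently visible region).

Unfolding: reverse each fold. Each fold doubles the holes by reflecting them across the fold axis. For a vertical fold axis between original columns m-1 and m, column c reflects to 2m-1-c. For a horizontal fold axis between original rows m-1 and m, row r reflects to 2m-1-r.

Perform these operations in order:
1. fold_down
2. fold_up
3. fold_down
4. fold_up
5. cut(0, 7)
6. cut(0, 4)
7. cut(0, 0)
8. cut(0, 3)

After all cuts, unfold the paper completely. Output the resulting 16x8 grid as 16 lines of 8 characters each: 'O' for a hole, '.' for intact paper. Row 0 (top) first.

Answer: O..OO..O
O..OO..O
O..OO..O
O..OO..O
O..OO..O
O..OO..O
O..OO..O
O..OO..O
O..OO..O
O..OO..O
O..OO..O
O..OO..O
O..OO..O
O..OO..O
O..OO..O
O..OO..O

Derivation:
Op 1 fold_down: fold axis h@8; visible region now rows[8,16) x cols[0,8) = 8x8
Op 2 fold_up: fold axis h@12; visible region now rows[8,12) x cols[0,8) = 4x8
Op 3 fold_down: fold axis h@10; visible region now rows[10,12) x cols[0,8) = 2x8
Op 4 fold_up: fold axis h@11; visible region now rows[10,11) x cols[0,8) = 1x8
Op 5 cut(0, 7): punch at orig (10,7); cuts so far [(10, 7)]; region rows[10,11) x cols[0,8) = 1x8
Op 6 cut(0, 4): punch at orig (10,4); cuts so far [(10, 4), (10, 7)]; region rows[10,11) x cols[0,8) = 1x8
Op 7 cut(0, 0): punch at orig (10,0); cuts so far [(10, 0), (10, 4), (10, 7)]; region rows[10,11) x cols[0,8) = 1x8
Op 8 cut(0, 3): punch at orig (10,3); cuts so far [(10, 0), (10, 3), (10, 4), (10, 7)]; region rows[10,11) x cols[0,8) = 1x8
Unfold 1 (reflect across h@11): 8 holes -> [(10, 0), (10, 3), (10, 4), (10, 7), (11, 0), (11, 3), (11, 4), (11, 7)]
Unfold 2 (reflect across h@10): 16 holes -> [(8, 0), (8, 3), (8, 4), (8, 7), (9, 0), (9, 3), (9, 4), (9, 7), (10, 0), (10, 3), (10, 4), (10, 7), (11, 0), (11, 3), (11, 4), (11, 7)]
Unfold 3 (reflect across h@12): 32 holes -> [(8, 0), (8, 3), (8, 4), (8, 7), (9, 0), (9, 3), (9, 4), (9, 7), (10, 0), (10, 3), (10, 4), (10, 7), (11, 0), (11, 3), (11, 4), (11, 7), (12, 0), (12, 3), (12, 4), (12, 7), (13, 0), (13, 3), (13, 4), (13, 7), (14, 0), (14, 3), (14, 4), (14, 7), (15, 0), (15, 3), (15, 4), (15, 7)]
Unfold 4 (reflect across h@8): 64 holes -> [(0, 0), (0, 3), (0, 4), (0, 7), (1, 0), (1, 3), (1, 4), (1, 7), (2, 0), (2, 3), (2, 4), (2, 7), (3, 0), (3, 3), (3, 4), (3, 7), (4, 0), (4, 3), (4, 4), (4, 7), (5, 0), (5, 3), (5, 4), (5, 7), (6, 0), (6, 3), (6, 4), (6, 7), (7, 0), (7, 3), (7, 4), (7, 7), (8, 0), (8, 3), (8, 4), (8, 7), (9, 0), (9, 3), (9, 4), (9, 7), (10, 0), (10, 3), (10, 4), (10, 7), (11, 0), (11, 3), (11, 4), (11, 7), (12, 0), (12, 3), (12, 4), (12, 7), (13, 0), (13, 3), (13, 4), (13, 7), (14, 0), (14, 3), (14, 4), (14, 7), (15, 0), (15, 3), (15, 4), (15, 7)]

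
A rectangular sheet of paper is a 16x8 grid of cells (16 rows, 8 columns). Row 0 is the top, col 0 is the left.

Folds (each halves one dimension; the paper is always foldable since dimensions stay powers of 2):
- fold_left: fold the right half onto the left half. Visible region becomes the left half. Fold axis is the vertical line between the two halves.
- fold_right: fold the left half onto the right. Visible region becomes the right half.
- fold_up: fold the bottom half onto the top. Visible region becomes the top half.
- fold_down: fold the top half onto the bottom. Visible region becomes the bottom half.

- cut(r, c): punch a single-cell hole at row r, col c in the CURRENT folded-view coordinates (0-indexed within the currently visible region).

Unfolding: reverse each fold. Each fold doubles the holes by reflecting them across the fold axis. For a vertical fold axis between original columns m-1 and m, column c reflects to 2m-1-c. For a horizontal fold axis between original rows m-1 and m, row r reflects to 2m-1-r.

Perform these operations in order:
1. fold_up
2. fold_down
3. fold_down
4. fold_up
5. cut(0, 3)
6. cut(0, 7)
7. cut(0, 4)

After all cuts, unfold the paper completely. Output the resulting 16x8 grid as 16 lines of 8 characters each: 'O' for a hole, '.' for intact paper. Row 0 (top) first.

Answer: ...OO..O
...OO..O
...OO..O
...OO..O
...OO..O
...OO..O
...OO..O
...OO..O
...OO..O
...OO..O
...OO..O
...OO..O
...OO..O
...OO..O
...OO..O
...OO..O

Derivation:
Op 1 fold_up: fold axis h@8; visible region now rows[0,8) x cols[0,8) = 8x8
Op 2 fold_down: fold axis h@4; visible region now rows[4,8) x cols[0,8) = 4x8
Op 3 fold_down: fold axis h@6; visible region now rows[6,8) x cols[0,8) = 2x8
Op 4 fold_up: fold axis h@7; visible region now rows[6,7) x cols[0,8) = 1x8
Op 5 cut(0, 3): punch at orig (6,3); cuts so far [(6, 3)]; region rows[6,7) x cols[0,8) = 1x8
Op 6 cut(0, 7): punch at orig (6,7); cuts so far [(6, 3), (6, 7)]; region rows[6,7) x cols[0,8) = 1x8
Op 7 cut(0, 4): punch at orig (6,4); cuts so far [(6, 3), (6, 4), (6, 7)]; region rows[6,7) x cols[0,8) = 1x8
Unfold 1 (reflect across h@7): 6 holes -> [(6, 3), (6, 4), (6, 7), (7, 3), (7, 4), (7, 7)]
Unfold 2 (reflect across h@6): 12 holes -> [(4, 3), (4, 4), (4, 7), (5, 3), (5, 4), (5, 7), (6, 3), (6, 4), (6, 7), (7, 3), (7, 4), (7, 7)]
Unfold 3 (reflect across h@4): 24 holes -> [(0, 3), (0, 4), (0, 7), (1, 3), (1, 4), (1, 7), (2, 3), (2, 4), (2, 7), (3, 3), (3, 4), (3, 7), (4, 3), (4, 4), (4, 7), (5, 3), (5, 4), (5, 7), (6, 3), (6, 4), (6, 7), (7, 3), (7, 4), (7, 7)]
Unfold 4 (reflect across h@8): 48 holes -> [(0, 3), (0, 4), (0, 7), (1, 3), (1, 4), (1, 7), (2, 3), (2, 4), (2, 7), (3, 3), (3, 4), (3, 7), (4, 3), (4, 4), (4, 7), (5, 3), (5, 4), (5, 7), (6, 3), (6, 4), (6, 7), (7, 3), (7, 4), (7, 7), (8, 3), (8, 4), (8, 7), (9, 3), (9, 4), (9, 7), (10, 3), (10, 4), (10, 7), (11, 3), (11, 4), (11, 7), (12, 3), (12, 4), (12, 7), (13, 3), (13, 4), (13, 7), (14, 3), (14, 4), (14, 7), (15, 3), (15, 4), (15, 7)]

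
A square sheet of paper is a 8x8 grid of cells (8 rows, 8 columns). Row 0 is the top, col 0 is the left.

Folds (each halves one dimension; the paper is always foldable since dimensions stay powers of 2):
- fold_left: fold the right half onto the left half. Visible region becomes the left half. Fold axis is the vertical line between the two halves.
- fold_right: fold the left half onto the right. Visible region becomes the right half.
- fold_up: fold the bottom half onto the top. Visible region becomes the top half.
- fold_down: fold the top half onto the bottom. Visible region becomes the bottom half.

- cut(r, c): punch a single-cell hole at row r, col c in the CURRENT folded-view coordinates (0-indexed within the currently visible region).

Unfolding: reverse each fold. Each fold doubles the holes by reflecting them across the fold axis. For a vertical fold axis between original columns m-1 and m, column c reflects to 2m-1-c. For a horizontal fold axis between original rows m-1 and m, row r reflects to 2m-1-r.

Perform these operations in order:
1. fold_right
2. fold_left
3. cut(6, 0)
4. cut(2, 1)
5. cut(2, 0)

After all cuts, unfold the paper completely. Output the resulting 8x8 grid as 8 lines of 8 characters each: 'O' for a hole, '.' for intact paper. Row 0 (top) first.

Answer: ........
........
OOOOOOOO
........
........
........
O..OO..O
........

Derivation:
Op 1 fold_right: fold axis v@4; visible region now rows[0,8) x cols[4,8) = 8x4
Op 2 fold_left: fold axis v@6; visible region now rows[0,8) x cols[4,6) = 8x2
Op 3 cut(6, 0): punch at orig (6,4); cuts so far [(6, 4)]; region rows[0,8) x cols[4,6) = 8x2
Op 4 cut(2, 1): punch at orig (2,5); cuts so far [(2, 5), (6, 4)]; region rows[0,8) x cols[4,6) = 8x2
Op 5 cut(2, 0): punch at orig (2,4); cuts so far [(2, 4), (2, 5), (6, 4)]; region rows[0,8) x cols[4,6) = 8x2
Unfold 1 (reflect across v@6): 6 holes -> [(2, 4), (2, 5), (2, 6), (2, 7), (6, 4), (6, 7)]
Unfold 2 (reflect across v@4): 12 holes -> [(2, 0), (2, 1), (2, 2), (2, 3), (2, 4), (2, 5), (2, 6), (2, 7), (6, 0), (6, 3), (6, 4), (6, 7)]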